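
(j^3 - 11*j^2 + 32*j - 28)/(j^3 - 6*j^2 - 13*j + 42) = (j - 2)/(j + 3)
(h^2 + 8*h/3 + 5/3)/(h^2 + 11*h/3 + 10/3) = (h + 1)/(h + 2)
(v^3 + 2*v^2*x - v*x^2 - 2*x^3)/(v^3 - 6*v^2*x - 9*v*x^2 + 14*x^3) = (-v - x)/(-v + 7*x)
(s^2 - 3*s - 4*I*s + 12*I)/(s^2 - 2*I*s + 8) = (s - 3)/(s + 2*I)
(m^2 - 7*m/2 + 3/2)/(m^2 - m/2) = (m - 3)/m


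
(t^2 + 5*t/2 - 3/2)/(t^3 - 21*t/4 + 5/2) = 2*(t + 3)/(2*t^2 + t - 10)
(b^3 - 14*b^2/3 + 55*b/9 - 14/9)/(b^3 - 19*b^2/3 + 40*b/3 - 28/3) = (b - 1/3)/(b - 2)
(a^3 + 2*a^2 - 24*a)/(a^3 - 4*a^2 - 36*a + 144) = a/(a - 6)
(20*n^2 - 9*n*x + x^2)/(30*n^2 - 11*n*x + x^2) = (-4*n + x)/(-6*n + x)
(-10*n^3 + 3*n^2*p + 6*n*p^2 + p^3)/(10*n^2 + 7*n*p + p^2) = -n + p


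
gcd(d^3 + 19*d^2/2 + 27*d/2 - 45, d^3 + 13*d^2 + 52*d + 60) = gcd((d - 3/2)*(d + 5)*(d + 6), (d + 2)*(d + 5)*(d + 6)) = d^2 + 11*d + 30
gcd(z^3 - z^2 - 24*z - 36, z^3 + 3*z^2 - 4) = z + 2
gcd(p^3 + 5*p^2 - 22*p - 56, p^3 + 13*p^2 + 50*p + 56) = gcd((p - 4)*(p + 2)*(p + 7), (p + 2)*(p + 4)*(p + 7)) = p^2 + 9*p + 14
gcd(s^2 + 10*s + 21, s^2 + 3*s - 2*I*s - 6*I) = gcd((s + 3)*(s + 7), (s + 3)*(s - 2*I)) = s + 3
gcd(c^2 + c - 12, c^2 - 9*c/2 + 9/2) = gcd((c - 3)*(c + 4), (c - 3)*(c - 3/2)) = c - 3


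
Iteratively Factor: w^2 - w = (w)*(w - 1)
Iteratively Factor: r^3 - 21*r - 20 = (r + 1)*(r^2 - r - 20) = (r - 5)*(r + 1)*(r + 4)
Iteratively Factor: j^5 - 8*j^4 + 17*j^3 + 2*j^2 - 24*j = (j + 1)*(j^4 - 9*j^3 + 26*j^2 - 24*j) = (j - 2)*(j + 1)*(j^3 - 7*j^2 + 12*j) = (j - 3)*(j - 2)*(j + 1)*(j^2 - 4*j) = (j - 4)*(j - 3)*(j - 2)*(j + 1)*(j)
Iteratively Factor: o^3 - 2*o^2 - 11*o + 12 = (o - 4)*(o^2 + 2*o - 3) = (o - 4)*(o - 1)*(o + 3)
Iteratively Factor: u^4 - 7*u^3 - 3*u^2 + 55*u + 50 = (u + 1)*(u^3 - 8*u^2 + 5*u + 50) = (u - 5)*(u + 1)*(u^2 - 3*u - 10) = (u - 5)*(u + 1)*(u + 2)*(u - 5)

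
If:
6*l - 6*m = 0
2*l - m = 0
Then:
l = 0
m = 0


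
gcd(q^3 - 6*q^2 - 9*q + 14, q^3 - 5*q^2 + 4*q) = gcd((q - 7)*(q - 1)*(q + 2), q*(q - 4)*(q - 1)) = q - 1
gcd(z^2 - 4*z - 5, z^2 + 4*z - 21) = 1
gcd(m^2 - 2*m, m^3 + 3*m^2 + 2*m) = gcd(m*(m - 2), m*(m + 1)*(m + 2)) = m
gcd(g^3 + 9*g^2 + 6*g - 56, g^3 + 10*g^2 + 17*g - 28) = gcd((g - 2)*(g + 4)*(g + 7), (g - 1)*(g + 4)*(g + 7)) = g^2 + 11*g + 28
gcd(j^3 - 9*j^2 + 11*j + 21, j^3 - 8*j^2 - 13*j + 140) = j - 7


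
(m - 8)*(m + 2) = m^2 - 6*m - 16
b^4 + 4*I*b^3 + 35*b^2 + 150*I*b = b*(b - 6*I)*(b + 5*I)^2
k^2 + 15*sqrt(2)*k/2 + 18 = (k + 3*sqrt(2)/2)*(k + 6*sqrt(2))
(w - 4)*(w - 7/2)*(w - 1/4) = w^3 - 31*w^2/4 + 127*w/8 - 7/2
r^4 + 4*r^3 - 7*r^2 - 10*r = r*(r - 2)*(r + 1)*(r + 5)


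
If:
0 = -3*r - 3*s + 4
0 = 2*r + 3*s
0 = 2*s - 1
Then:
No Solution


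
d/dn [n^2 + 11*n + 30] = 2*n + 11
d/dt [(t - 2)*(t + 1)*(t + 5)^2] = 4*t^3 + 27*t^2 + 26*t - 45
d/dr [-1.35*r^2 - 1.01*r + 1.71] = -2.7*r - 1.01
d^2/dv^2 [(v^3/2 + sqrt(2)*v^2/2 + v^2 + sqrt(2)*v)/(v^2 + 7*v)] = 5*(7 - sqrt(2))/(v^3 + 21*v^2 + 147*v + 343)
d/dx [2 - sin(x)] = -cos(x)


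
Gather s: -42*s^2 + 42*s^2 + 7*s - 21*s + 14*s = 0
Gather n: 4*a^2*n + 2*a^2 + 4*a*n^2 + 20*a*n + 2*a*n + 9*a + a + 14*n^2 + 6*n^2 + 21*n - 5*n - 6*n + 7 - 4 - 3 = 2*a^2 + 10*a + n^2*(4*a + 20) + n*(4*a^2 + 22*a + 10)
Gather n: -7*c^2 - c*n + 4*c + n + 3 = -7*c^2 + 4*c + n*(1 - c) + 3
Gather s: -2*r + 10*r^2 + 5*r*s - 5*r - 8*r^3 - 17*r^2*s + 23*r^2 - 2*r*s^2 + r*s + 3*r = -8*r^3 + 33*r^2 - 2*r*s^2 - 4*r + s*(-17*r^2 + 6*r)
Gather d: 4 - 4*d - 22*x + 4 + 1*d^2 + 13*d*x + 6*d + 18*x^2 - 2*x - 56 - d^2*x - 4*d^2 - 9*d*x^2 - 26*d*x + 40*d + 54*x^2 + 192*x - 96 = d^2*(-x - 3) + d*(-9*x^2 - 13*x + 42) + 72*x^2 + 168*x - 144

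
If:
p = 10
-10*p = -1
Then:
No Solution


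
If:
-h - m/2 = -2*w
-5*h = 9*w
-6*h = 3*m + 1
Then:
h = 3/20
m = -19/30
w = -1/12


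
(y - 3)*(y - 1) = y^2 - 4*y + 3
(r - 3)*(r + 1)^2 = r^3 - r^2 - 5*r - 3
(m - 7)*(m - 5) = m^2 - 12*m + 35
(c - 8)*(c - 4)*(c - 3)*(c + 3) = c^4 - 12*c^3 + 23*c^2 + 108*c - 288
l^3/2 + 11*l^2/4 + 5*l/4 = l*(l/2 + 1/4)*(l + 5)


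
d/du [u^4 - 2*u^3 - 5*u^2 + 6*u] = 4*u^3 - 6*u^2 - 10*u + 6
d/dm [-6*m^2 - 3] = -12*m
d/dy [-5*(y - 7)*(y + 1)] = 30 - 10*y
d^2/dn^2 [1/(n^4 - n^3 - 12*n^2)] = 2*(-(-4*n^2 + 3*n + 24)^2 + 3*(-2*n^2 + n + 4)*(-n^2 + n + 12))/(n^4*(-n^2 + n + 12)^3)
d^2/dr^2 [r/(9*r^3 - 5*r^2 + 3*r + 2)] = 2*(r*(27*r^2 - 10*r + 3)^2 + (-27*r^2 - r*(27*r - 5) + 10*r - 3)*(9*r^3 - 5*r^2 + 3*r + 2))/(9*r^3 - 5*r^2 + 3*r + 2)^3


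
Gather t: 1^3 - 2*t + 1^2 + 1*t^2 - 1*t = t^2 - 3*t + 2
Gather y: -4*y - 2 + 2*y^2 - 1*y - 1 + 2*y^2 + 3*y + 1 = 4*y^2 - 2*y - 2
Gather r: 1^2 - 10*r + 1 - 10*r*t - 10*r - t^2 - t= r*(-10*t - 20) - t^2 - t + 2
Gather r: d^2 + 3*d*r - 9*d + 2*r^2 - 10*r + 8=d^2 - 9*d + 2*r^2 + r*(3*d - 10) + 8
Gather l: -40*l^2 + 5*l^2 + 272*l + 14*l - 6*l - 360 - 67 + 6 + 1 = -35*l^2 + 280*l - 420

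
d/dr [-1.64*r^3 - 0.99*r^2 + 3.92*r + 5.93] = -4.92*r^2 - 1.98*r + 3.92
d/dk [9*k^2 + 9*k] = 18*k + 9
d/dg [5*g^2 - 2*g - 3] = 10*g - 2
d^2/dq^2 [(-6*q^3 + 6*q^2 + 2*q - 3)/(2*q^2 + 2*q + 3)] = 4*(-2*q^3 - 126*q^2 - 117*q + 24)/(8*q^6 + 24*q^5 + 60*q^4 + 80*q^3 + 90*q^2 + 54*q + 27)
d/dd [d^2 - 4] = 2*d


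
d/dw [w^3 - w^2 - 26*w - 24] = 3*w^2 - 2*w - 26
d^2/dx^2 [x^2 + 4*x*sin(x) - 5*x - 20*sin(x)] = -4*x*sin(x) + 20*sin(x) + 8*cos(x) + 2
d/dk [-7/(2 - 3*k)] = -21/(3*k - 2)^2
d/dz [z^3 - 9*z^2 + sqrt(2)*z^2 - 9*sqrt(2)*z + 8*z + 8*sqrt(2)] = 3*z^2 - 18*z + 2*sqrt(2)*z - 9*sqrt(2) + 8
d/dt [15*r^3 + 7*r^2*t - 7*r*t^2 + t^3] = 7*r^2 - 14*r*t + 3*t^2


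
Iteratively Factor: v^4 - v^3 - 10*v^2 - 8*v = (v + 2)*(v^3 - 3*v^2 - 4*v) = (v - 4)*(v + 2)*(v^2 + v) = (v - 4)*(v + 1)*(v + 2)*(v)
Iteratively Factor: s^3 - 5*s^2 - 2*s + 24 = (s + 2)*(s^2 - 7*s + 12) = (s - 4)*(s + 2)*(s - 3)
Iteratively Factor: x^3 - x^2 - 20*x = (x - 5)*(x^2 + 4*x) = (x - 5)*(x + 4)*(x)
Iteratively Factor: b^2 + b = (b + 1)*(b)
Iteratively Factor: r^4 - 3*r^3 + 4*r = (r)*(r^3 - 3*r^2 + 4) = r*(r + 1)*(r^2 - 4*r + 4) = r*(r - 2)*(r + 1)*(r - 2)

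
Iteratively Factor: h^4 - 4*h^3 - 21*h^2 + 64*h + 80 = (h + 1)*(h^3 - 5*h^2 - 16*h + 80) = (h + 1)*(h + 4)*(h^2 - 9*h + 20) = (h - 4)*(h + 1)*(h + 4)*(h - 5)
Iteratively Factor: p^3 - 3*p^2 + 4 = (p + 1)*(p^2 - 4*p + 4) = (p - 2)*(p + 1)*(p - 2)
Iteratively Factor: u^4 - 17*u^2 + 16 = (u + 4)*(u^3 - 4*u^2 - u + 4) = (u - 1)*(u + 4)*(u^2 - 3*u - 4) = (u - 4)*(u - 1)*(u + 4)*(u + 1)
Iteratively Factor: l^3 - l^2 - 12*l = (l)*(l^2 - l - 12) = l*(l - 4)*(l + 3)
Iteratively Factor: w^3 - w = (w + 1)*(w^2 - w) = (w - 1)*(w + 1)*(w)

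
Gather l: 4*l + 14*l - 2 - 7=18*l - 9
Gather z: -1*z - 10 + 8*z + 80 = 7*z + 70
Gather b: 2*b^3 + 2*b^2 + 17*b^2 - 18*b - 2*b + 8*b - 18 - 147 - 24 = 2*b^3 + 19*b^2 - 12*b - 189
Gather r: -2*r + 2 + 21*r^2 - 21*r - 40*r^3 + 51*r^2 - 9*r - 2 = -40*r^3 + 72*r^2 - 32*r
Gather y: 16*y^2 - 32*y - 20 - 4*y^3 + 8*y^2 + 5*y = -4*y^3 + 24*y^2 - 27*y - 20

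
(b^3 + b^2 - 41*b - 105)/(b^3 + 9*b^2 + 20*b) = (b^2 - 4*b - 21)/(b*(b + 4))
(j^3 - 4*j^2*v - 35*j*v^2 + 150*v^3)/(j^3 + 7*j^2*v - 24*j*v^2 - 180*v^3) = (j - 5*v)/(j + 6*v)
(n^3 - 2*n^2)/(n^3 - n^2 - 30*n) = n*(2 - n)/(-n^2 + n + 30)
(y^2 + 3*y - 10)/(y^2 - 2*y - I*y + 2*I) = (y + 5)/(y - I)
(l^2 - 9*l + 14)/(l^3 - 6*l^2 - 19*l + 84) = (l - 2)/(l^2 + l - 12)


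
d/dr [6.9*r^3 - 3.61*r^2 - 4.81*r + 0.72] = 20.7*r^2 - 7.22*r - 4.81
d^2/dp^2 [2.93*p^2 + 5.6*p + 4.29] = 5.86000000000000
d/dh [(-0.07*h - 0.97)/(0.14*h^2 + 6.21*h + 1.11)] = (0.0098*h^2 + 0.2716*h + 5.946)/(0.0196*h^4 + 1.7388*h^3 + 38.8749*h^2 + 13.7862*h + 1.2321)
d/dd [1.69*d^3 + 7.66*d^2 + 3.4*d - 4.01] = 5.07*d^2 + 15.32*d + 3.4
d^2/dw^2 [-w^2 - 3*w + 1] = -2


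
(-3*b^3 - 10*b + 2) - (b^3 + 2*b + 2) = -4*b^3 - 12*b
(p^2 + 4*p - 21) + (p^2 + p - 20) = 2*p^2 + 5*p - 41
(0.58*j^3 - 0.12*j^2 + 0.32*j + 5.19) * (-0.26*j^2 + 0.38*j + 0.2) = -0.1508*j^5 + 0.2516*j^4 - 0.0128*j^3 - 1.2518*j^2 + 2.0362*j + 1.038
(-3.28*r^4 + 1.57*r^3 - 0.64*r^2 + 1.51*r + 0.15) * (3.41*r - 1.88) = -11.1848*r^5 + 11.5201*r^4 - 5.134*r^3 + 6.3523*r^2 - 2.3273*r - 0.282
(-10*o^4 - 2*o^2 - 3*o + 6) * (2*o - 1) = -20*o^5 + 10*o^4 - 4*o^3 - 4*o^2 + 15*o - 6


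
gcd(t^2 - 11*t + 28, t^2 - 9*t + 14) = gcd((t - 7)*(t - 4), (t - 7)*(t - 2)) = t - 7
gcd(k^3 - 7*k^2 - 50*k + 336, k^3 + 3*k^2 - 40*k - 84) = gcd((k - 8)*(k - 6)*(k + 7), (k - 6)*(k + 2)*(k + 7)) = k^2 + k - 42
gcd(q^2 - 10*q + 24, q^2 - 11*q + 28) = q - 4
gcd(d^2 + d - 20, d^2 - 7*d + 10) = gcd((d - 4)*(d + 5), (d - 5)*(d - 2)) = 1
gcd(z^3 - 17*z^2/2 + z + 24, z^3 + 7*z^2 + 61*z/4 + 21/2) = z + 3/2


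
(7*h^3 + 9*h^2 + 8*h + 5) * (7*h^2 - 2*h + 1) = 49*h^5 + 49*h^4 + 45*h^3 + 28*h^2 - 2*h + 5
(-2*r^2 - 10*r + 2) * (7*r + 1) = -14*r^3 - 72*r^2 + 4*r + 2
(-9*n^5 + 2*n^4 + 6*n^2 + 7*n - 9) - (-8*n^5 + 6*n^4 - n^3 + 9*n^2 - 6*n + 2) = -n^5 - 4*n^4 + n^3 - 3*n^2 + 13*n - 11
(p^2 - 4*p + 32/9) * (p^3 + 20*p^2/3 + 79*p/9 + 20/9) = p^5 + 8*p^4/3 - 43*p^3/3 - 248*p^2/27 + 1808*p/81 + 640/81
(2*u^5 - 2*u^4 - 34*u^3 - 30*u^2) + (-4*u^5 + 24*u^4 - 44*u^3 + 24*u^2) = -2*u^5 + 22*u^4 - 78*u^3 - 6*u^2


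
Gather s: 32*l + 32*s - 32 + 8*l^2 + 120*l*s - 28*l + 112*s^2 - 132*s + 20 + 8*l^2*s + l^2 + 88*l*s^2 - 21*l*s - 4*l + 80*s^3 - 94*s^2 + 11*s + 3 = 9*l^2 + 80*s^3 + s^2*(88*l + 18) + s*(8*l^2 + 99*l - 89) - 9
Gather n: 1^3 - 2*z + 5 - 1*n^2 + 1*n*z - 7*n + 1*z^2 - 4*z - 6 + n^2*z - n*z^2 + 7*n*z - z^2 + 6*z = n^2*(z - 1) + n*(-z^2 + 8*z - 7)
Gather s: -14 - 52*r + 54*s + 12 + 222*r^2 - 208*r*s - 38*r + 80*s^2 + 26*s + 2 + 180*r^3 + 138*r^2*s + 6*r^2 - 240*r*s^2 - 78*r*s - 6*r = 180*r^3 + 228*r^2 - 96*r + s^2*(80 - 240*r) + s*(138*r^2 - 286*r + 80)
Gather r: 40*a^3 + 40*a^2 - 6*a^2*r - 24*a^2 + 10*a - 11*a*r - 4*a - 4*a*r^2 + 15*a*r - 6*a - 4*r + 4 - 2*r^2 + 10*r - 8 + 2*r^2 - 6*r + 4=40*a^3 + 16*a^2 - 4*a*r^2 + r*(-6*a^2 + 4*a)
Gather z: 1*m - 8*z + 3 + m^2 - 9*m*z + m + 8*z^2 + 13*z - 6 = m^2 + 2*m + 8*z^2 + z*(5 - 9*m) - 3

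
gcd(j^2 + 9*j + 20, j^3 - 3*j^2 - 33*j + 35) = j + 5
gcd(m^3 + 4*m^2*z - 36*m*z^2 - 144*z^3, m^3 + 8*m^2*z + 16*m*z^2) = m + 4*z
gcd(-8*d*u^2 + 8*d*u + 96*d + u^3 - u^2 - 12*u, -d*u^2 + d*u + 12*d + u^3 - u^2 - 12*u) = u^2 - u - 12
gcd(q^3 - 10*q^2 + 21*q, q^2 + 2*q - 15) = q - 3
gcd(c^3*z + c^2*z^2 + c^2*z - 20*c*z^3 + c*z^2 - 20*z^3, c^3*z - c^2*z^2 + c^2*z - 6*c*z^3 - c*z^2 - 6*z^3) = c*z + z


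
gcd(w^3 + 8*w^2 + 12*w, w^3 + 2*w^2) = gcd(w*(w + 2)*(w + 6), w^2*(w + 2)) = w^2 + 2*w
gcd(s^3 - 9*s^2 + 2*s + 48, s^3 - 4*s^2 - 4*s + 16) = s + 2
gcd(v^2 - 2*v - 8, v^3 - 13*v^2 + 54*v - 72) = v - 4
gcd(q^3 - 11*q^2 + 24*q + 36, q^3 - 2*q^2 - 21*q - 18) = q^2 - 5*q - 6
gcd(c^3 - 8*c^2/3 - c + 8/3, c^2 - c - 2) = c + 1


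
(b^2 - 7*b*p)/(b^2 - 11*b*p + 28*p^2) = b/(b - 4*p)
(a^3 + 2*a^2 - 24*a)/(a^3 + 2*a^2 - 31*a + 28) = a*(a + 6)/(a^2 + 6*a - 7)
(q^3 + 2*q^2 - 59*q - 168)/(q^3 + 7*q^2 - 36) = (q^2 - q - 56)/(q^2 + 4*q - 12)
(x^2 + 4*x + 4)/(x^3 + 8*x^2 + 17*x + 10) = (x + 2)/(x^2 + 6*x + 5)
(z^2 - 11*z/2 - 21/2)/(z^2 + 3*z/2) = (z - 7)/z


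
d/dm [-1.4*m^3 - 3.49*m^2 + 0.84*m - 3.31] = -4.2*m^2 - 6.98*m + 0.84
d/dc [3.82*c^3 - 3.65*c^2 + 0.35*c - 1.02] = 11.46*c^2 - 7.3*c + 0.35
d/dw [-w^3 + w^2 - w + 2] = -3*w^2 + 2*w - 1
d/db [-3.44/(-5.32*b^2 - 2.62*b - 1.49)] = (-36.6016*b - 9.0128)/(5.32*b^2 + 2.62*b + 1.49)^2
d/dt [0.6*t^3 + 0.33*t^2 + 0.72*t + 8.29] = 1.8*t^2 + 0.66*t + 0.72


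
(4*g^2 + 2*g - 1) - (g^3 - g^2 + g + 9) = -g^3 + 5*g^2 + g - 10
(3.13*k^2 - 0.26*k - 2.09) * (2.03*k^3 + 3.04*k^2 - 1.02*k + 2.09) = 6.3539*k^5 + 8.9874*k^4 - 8.2257*k^3 + 0.4533*k^2 + 1.5884*k - 4.3681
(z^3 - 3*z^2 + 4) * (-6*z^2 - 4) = -6*z^5 + 18*z^4 - 4*z^3 - 12*z^2 - 16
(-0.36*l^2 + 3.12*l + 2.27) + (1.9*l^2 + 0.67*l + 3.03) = 1.54*l^2 + 3.79*l + 5.3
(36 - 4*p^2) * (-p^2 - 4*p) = 4*p^4 + 16*p^3 - 36*p^2 - 144*p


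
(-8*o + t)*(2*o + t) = -16*o^2 - 6*o*t + t^2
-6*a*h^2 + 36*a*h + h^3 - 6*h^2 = h*(-6*a + h)*(h - 6)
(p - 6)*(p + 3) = p^2 - 3*p - 18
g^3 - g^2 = g^2*(g - 1)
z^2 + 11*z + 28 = (z + 4)*(z + 7)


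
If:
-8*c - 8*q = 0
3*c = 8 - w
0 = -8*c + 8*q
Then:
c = 0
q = 0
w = 8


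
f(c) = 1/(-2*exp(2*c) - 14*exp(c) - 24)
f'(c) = (4*exp(2*c) + 14*exp(c))/(-2*exp(2*c) - 14*exp(c) - 24)^2 = (exp(c) + 7/2)*exp(c)/(exp(2*c) + 7*exp(c) + 12)^2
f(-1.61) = -0.04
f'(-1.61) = 0.00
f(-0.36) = -0.03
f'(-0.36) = 0.01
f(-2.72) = -0.04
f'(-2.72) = 0.00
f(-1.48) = -0.04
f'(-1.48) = 0.00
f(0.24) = -0.02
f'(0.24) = 0.01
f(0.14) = -0.02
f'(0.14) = 0.01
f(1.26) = -0.01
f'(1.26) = 0.01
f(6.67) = -0.00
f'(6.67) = 0.00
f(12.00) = 0.00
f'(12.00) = 0.00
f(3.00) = 0.00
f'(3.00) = 0.00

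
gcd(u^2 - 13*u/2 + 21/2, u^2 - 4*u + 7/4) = u - 7/2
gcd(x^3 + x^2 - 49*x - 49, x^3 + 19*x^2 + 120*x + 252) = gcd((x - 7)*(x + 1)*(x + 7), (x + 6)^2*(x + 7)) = x + 7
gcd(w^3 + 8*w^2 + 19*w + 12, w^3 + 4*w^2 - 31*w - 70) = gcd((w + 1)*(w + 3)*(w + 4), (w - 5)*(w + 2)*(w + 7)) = 1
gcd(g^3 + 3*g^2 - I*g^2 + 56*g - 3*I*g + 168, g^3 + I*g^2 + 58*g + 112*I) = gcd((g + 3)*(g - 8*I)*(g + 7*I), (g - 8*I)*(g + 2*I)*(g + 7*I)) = g^2 - I*g + 56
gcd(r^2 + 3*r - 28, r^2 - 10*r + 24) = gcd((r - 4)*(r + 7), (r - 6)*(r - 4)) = r - 4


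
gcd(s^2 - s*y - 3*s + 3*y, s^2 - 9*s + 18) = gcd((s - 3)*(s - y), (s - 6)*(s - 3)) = s - 3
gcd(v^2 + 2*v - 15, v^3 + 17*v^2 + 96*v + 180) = v + 5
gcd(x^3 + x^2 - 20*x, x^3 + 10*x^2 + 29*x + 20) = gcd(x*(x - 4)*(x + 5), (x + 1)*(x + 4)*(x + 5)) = x + 5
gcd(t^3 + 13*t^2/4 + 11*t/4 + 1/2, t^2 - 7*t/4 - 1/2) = t + 1/4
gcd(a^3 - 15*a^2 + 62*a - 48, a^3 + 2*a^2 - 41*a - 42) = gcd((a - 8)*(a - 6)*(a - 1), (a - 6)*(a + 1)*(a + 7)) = a - 6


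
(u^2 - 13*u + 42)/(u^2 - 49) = (u - 6)/(u + 7)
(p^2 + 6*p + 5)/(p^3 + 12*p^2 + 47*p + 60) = (p + 1)/(p^2 + 7*p + 12)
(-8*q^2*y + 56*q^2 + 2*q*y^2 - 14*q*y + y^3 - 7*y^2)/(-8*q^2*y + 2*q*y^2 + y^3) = (y - 7)/y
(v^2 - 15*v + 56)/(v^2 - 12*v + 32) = (v - 7)/(v - 4)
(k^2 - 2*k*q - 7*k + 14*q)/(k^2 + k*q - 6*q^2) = (k - 7)/(k + 3*q)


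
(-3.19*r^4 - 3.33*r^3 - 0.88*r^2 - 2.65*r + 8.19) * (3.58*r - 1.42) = -11.4202*r^5 - 7.3916*r^4 + 1.5782*r^3 - 8.2374*r^2 + 33.0832*r - 11.6298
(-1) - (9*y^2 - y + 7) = -9*y^2 + y - 8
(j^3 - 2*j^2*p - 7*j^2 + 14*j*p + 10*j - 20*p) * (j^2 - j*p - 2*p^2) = j^5 - 3*j^4*p - 7*j^4 + 21*j^3*p + 10*j^3 + 4*j^2*p^3 - 30*j^2*p - 28*j*p^3 + 40*p^3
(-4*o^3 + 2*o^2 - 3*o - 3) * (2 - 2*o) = 8*o^4 - 12*o^3 + 10*o^2 - 6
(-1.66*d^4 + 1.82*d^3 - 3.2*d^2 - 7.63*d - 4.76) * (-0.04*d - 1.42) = 0.0664*d^5 + 2.2844*d^4 - 2.4564*d^3 + 4.8492*d^2 + 11.025*d + 6.7592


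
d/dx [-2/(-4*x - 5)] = -8/(4*x + 5)^2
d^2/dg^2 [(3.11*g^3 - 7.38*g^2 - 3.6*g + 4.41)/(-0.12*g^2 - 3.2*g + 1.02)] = (-1.77635683940025e-15*g^4 - 70.018288*g^3 + 65.9450880000001*g^2 - 26.930664*g - 52.539264)/(0.001728*g^6 + 0.13824*g^5 + 3.642336*g^4 + 30.41792*g^3 - 30.959856*g^2 + 9.98784*g - 1.061208)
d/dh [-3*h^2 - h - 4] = -6*h - 1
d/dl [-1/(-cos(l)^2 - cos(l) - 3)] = (2*cos(l) + 1)*sin(l)/(cos(l)^2 + cos(l) + 3)^2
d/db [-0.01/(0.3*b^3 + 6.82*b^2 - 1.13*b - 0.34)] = (0.009*b^2 + 0.1364*b - 0.0113)/(0.3*b^3 + 6.82*b^2 - 1.13*b - 0.34)^2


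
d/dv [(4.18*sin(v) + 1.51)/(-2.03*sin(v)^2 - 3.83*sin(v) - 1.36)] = (8.4854*sin(v)^2 + 6.1306*sin(v) + 0.0985000000000005)*cos(v)/(4.1209*sin(v)^4 + 15.5498*sin(v)^3 + 20.1905*sin(v)^2 + 10.4176*sin(v) + 1.8496)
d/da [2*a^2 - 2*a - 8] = 4*a - 2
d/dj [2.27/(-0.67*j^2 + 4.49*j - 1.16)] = (3.0418*j - 10.1923)/(0.67*j^2 - 4.49*j + 1.16)^2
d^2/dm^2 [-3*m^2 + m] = -6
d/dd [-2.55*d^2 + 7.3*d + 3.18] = 7.3 - 5.1*d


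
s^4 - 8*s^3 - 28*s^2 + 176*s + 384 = (s - 8)*(s - 6)*(s + 2)*(s + 4)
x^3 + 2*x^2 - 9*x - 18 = (x - 3)*(x + 2)*(x + 3)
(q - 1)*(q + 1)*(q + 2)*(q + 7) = q^4 + 9*q^3 + 13*q^2 - 9*q - 14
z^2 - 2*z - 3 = (z - 3)*(z + 1)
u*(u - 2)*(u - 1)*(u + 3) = u^4 - 7*u^2 + 6*u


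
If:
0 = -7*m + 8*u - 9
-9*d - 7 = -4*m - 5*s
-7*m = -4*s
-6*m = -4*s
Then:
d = -7/9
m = 0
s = 0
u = 9/8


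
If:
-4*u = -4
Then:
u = 1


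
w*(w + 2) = w^2 + 2*w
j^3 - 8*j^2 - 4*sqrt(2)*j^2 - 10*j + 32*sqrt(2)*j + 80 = (j - 8)*(j - 5*sqrt(2))*(j + sqrt(2))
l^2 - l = l*(l - 1)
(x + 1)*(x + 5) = x^2 + 6*x + 5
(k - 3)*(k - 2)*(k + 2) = k^3 - 3*k^2 - 4*k + 12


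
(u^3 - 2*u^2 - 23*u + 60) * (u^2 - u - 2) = u^5 - 3*u^4 - 23*u^3 + 87*u^2 - 14*u - 120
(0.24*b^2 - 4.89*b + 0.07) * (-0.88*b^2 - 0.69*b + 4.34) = -0.2112*b^4 + 4.1376*b^3 + 4.3541*b^2 - 21.2709*b + 0.3038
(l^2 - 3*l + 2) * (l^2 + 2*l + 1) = l^4 - l^3 - 3*l^2 + l + 2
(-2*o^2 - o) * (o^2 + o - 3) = -2*o^4 - 3*o^3 + 5*o^2 + 3*o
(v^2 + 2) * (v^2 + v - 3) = v^4 + v^3 - v^2 + 2*v - 6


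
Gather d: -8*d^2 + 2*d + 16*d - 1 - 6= -8*d^2 + 18*d - 7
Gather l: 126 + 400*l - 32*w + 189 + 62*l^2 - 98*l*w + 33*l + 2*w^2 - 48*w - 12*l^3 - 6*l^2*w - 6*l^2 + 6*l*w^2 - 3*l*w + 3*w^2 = -12*l^3 + l^2*(56 - 6*w) + l*(6*w^2 - 101*w + 433) + 5*w^2 - 80*w + 315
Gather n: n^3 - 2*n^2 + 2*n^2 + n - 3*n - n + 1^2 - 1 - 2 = n^3 - 3*n - 2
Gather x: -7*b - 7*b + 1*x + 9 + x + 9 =-14*b + 2*x + 18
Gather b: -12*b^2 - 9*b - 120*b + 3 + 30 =-12*b^2 - 129*b + 33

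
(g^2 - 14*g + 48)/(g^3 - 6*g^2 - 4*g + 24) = (g - 8)/(g^2 - 4)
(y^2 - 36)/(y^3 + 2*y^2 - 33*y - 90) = (y + 6)/(y^2 + 8*y + 15)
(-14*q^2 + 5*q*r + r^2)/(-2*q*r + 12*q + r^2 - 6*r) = (7*q + r)/(r - 6)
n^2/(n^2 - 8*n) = n/(n - 8)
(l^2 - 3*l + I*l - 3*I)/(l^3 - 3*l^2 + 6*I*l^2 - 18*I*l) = (l + I)/(l*(l + 6*I))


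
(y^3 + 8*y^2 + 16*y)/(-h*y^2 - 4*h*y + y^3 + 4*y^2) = (y + 4)/(-h + y)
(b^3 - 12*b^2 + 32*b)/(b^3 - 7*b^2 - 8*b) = (b - 4)/(b + 1)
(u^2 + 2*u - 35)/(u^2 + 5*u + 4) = (u^2 + 2*u - 35)/(u^2 + 5*u + 4)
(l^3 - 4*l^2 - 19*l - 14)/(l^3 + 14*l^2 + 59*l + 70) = (l^2 - 6*l - 7)/(l^2 + 12*l + 35)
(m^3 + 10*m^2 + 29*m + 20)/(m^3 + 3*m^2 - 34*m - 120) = (m + 1)/(m - 6)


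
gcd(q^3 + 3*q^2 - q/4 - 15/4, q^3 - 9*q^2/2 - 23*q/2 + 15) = q^2 + 3*q/2 - 5/2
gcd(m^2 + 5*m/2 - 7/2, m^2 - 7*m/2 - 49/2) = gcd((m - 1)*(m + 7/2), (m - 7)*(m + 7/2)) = m + 7/2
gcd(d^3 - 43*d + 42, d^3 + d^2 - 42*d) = d^2 + d - 42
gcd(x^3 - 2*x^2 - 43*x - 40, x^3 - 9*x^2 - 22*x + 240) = x^2 - 3*x - 40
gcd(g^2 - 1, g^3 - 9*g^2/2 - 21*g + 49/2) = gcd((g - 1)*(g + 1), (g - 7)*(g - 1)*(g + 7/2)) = g - 1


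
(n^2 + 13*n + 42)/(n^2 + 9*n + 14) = (n + 6)/(n + 2)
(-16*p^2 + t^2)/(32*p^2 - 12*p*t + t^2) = (-4*p - t)/(8*p - t)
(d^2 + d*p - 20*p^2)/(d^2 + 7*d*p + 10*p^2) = (d - 4*p)/(d + 2*p)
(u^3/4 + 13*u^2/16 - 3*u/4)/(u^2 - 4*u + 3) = u*(4*u^2 + 13*u - 12)/(16*(u^2 - 4*u + 3))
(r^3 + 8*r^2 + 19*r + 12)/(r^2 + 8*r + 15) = (r^2 + 5*r + 4)/(r + 5)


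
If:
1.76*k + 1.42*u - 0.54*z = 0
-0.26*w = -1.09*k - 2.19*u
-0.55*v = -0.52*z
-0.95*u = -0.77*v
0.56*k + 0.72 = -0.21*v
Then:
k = 9.29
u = -22.87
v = -28.21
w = -153.65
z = -29.84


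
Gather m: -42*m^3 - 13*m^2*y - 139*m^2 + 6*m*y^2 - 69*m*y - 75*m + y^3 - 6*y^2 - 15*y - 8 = -42*m^3 + m^2*(-13*y - 139) + m*(6*y^2 - 69*y - 75) + y^3 - 6*y^2 - 15*y - 8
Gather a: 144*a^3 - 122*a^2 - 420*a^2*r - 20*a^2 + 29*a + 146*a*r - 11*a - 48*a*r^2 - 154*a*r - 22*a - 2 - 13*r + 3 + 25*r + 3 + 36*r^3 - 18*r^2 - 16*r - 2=144*a^3 + a^2*(-420*r - 142) + a*(-48*r^2 - 8*r - 4) + 36*r^3 - 18*r^2 - 4*r + 2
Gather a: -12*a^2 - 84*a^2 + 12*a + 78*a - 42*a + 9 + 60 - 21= -96*a^2 + 48*a + 48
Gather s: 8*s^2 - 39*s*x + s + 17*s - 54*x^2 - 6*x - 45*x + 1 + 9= 8*s^2 + s*(18 - 39*x) - 54*x^2 - 51*x + 10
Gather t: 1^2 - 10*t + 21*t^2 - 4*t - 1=21*t^2 - 14*t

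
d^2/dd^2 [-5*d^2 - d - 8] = -10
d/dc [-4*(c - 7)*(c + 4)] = 12 - 8*c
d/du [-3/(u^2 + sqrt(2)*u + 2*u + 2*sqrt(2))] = 3*(2*u + sqrt(2) + 2)/(u^2 + sqrt(2)*u + 2*u + 2*sqrt(2))^2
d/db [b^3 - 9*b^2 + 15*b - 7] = 3*b^2 - 18*b + 15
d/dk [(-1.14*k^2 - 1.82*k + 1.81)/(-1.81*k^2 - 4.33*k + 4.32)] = (1.642*k^2 - 3.2974*k - 0.025100000000001)/(3.2761*k^4 + 15.6746*k^3 + 3.1105*k^2 - 37.4112*k + 18.6624)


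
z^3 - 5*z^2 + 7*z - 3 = (z - 3)*(z - 1)^2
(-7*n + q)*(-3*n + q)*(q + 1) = 21*n^2*q + 21*n^2 - 10*n*q^2 - 10*n*q + q^3 + q^2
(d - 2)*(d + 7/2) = d^2 + 3*d/2 - 7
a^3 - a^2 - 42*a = a*(a - 7)*(a + 6)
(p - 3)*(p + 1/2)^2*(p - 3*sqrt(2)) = p^4 - 3*sqrt(2)*p^3 - 2*p^3 - 11*p^2/4 + 6*sqrt(2)*p^2 - 3*p/4 + 33*sqrt(2)*p/4 + 9*sqrt(2)/4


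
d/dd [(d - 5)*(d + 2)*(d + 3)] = 3*d^2 - 19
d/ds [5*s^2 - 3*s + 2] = 10*s - 3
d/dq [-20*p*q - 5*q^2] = -20*p - 10*q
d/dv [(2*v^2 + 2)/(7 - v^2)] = 32*v/(v^2 - 7)^2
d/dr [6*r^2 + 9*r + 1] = 12*r + 9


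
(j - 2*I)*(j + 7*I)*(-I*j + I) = -I*j^3 + 5*j^2 + I*j^2 - 5*j - 14*I*j + 14*I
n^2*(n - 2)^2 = n^4 - 4*n^3 + 4*n^2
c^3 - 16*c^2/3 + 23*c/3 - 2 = (c - 3)*(c - 2)*(c - 1/3)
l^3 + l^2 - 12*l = l*(l - 3)*(l + 4)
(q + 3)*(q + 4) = q^2 + 7*q + 12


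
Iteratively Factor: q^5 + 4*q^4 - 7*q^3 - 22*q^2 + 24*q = (q - 1)*(q^4 + 5*q^3 - 2*q^2 - 24*q) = q*(q - 1)*(q^3 + 5*q^2 - 2*q - 24) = q*(q - 1)*(q + 3)*(q^2 + 2*q - 8) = q*(q - 2)*(q - 1)*(q + 3)*(q + 4)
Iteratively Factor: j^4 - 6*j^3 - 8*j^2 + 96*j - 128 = (j + 4)*(j^3 - 10*j^2 + 32*j - 32) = (j - 4)*(j + 4)*(j^2 - 6*j + 8) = (j - 4)^2*(j + 4)*(j - 2)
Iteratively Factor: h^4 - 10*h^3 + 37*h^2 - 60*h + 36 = (h - 3)*(h^3 - 7*h^2 + 16*h - 12) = (h - 3)*(h - 2)*(h^2 - 5*h + 6) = (h - 3)^2*(h - 2)*(h - 2)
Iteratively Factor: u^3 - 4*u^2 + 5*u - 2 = (u - 2)*(u^2 - 2*u + 1) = (u - 2)*(u - 1)*(u - 1)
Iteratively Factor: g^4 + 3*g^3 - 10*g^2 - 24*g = (g + 4)*(g^3 - g^2 - 6*g) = (g + 2)*(g + 4)*(g^2 - 3*g) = g*(g + 2)*(g + 4)*(g - 3)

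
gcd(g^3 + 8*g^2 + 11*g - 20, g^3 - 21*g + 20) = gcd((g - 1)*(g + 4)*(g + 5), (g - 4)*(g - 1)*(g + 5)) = g^2 + 4*g - 5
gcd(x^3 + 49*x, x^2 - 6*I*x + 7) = x - 7*I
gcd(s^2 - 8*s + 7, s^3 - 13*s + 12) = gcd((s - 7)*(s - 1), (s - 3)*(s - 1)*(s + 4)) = s - 1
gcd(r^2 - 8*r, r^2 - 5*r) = r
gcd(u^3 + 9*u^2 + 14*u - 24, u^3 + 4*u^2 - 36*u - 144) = u^2 + 10*u + 24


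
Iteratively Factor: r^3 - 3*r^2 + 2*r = (r - 2)*(r^2 - r) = r*(r - 2)*(r - 1)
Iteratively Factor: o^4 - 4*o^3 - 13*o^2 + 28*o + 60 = (o - 3)*(o^3 - o^2 - 16*o - 20) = (o - 5)*(o - 3)*(o^2 + 4*o + 4) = (o - 5)*(o - 3)*(o + 2)*(o + 2)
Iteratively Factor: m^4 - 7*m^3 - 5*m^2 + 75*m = (m + 3)*(m^3 - 10*m^2 + 25*m) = (m - 5)*(m + 3)*(m^2 - 5*m) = (m - 5)^2*(m + 3)*(m)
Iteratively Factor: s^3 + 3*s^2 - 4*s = (s + 4)*(s^2 - s) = s*(s + 4)*(s - 1)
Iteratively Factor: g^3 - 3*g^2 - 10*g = (g)*(g^2 - 3*g - 10) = g*(g - 5)*(g + 2)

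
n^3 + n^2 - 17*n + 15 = (n - 3)*(n - 1)*(n + 5)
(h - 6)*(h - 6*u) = h^2 - 6*h*u - 6*h + 36*u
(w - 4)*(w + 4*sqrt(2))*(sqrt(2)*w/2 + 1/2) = sqrt(2)*w^3/2 - 2*sqrt(2)*w^2 + 9*w^2/2 - 18*w + 2*sqrt(2)*w - 8*sqrt(2)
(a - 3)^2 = a^2 - 6*a + 9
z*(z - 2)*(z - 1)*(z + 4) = z^4 + z^3 - 10*z^2 + 8*z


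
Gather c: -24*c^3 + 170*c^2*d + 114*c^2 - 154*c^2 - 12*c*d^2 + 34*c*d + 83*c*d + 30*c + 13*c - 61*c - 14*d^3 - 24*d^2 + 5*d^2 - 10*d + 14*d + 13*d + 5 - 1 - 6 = -24*c^3 + c^2*(170*d - 40) + c*(-12*d^2 + 117*d - 18) - 14*d^3 - 19*d^2 + 17*d - 2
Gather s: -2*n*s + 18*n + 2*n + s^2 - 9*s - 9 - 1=20*n + s^2 + s*(-2*n - 9) - 10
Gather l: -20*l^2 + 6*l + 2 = -20*l^2 + 6*l + 2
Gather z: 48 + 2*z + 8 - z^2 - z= -z^2 + z + 56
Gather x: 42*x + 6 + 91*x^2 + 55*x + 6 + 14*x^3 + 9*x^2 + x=14*x^3 + 100*x^2 + 98*x + 12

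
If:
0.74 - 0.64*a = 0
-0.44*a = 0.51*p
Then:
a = 1.16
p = -1.00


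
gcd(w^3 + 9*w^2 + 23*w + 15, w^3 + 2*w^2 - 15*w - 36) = w + 3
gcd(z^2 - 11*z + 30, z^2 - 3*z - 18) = z - 6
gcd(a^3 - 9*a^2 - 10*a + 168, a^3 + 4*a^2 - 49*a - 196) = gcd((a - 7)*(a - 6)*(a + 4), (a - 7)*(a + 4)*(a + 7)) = a^2 - 3*a - 28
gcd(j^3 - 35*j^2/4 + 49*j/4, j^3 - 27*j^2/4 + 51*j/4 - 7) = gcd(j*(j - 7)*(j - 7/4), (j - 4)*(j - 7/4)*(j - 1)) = j - 7/4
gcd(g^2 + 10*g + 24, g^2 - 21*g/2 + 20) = 1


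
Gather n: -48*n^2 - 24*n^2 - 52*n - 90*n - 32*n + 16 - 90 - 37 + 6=-72*n^2 - 174*n - 105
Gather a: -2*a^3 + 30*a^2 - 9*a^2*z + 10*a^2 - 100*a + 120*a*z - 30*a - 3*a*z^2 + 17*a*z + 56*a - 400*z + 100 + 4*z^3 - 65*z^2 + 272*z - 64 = -2*a^3 + a^2*(40 - 9*z) + a*(-3*z^2 + 137*z - 74) + 4*z^3 - 65*z^2 - 128*z + 36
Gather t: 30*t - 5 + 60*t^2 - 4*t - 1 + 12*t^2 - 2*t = 72*t^2 + 24*t - 6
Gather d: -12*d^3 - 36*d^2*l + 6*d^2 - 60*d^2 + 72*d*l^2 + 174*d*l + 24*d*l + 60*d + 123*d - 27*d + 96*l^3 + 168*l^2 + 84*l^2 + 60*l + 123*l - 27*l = -12*d^3 + d^2*(-36*l - 54) + d*(72*l^2 + 198*l + 156) + 96*l^3 + 252*l^2 + 156*l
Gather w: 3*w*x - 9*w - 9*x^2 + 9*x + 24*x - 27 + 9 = w*(3*x - 9) - 9*x^2 + 33*x - 18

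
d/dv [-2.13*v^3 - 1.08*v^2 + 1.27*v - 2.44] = -6.39*v^2 - 2.16*v + 1.27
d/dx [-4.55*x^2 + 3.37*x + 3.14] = 3.37 - 9.1*x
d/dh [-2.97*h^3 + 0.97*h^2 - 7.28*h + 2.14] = -8.91*h^2 + 1.94*h - 7.28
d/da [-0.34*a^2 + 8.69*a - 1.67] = 8.69 - 0.68*a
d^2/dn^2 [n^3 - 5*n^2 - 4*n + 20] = 6*n - 10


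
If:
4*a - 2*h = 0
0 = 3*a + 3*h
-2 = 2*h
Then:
No Solution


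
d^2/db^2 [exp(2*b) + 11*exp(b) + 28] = (4*exp(b) + 11)*exp(b)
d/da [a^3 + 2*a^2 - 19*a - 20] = 3*a^2 + 4*a - 19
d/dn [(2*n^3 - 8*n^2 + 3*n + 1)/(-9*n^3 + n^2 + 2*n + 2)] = 2*(-35*n^4 + 31*n^3 + 10*n^2 - 17*n + 2)/(81*n^6 - 18*n^5 - 35*n^4 - 32*n^3 + 8*n^2 + 8*n + 4)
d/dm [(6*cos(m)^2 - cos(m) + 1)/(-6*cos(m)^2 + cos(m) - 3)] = 2*(12*cos(m) - 1)*sin(m)/(6*sin(m)^2 + cos(m) - 9)^2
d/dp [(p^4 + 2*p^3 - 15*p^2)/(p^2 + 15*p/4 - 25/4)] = 4*p*(8*p^2 - 27*p + 30)/(16*p^2 - 40*p + 25)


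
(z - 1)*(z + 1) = z^2 - 1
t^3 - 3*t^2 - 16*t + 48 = (t - 4)*(t - 3)*(t + 4)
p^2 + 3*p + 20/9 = (p + 4/3)*(p + 5/3)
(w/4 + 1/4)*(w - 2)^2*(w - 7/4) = w^4/4 - 19*w^3/16 + 21*w^2/16 + w - 7/4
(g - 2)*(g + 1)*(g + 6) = g^3 + 5*g^2 - 8*g - 12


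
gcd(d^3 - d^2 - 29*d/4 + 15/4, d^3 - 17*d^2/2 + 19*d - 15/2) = d^2 - 7*d/2 + 3/2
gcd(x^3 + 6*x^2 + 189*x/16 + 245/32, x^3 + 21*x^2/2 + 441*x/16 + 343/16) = x^2 + 7*x/2 + 49/16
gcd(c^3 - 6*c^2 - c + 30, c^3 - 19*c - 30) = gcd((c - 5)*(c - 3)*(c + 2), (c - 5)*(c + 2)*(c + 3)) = c^2 - 3*c - 10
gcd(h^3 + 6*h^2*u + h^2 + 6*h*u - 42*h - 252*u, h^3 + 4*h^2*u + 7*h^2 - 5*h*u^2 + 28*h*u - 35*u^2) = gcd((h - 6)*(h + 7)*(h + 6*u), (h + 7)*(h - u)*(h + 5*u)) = h + 7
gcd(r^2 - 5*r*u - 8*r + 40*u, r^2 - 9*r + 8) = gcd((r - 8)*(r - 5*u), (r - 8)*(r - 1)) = r - 8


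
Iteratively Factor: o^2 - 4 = (o - 2)*(o + 2)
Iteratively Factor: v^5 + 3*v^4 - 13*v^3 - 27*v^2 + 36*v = (v - 1)*(v^4 + 4*v^3 - 9*v^2 - 36*v) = v*(v - 1)*(v^3 + 4*v^2 - 9*v - 36) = v*(v - 1)*(v + 3)*(v^2 + v - 12) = v*(v - 1)*(v + 3)*(v + 4)*(v - 3)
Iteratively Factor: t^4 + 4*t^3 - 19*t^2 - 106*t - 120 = (t - 5)*(t^3 + 9*t^2 + 26*t + 24) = (t - 5)*(t + 2)*(t^2 + 7*t + 12) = (t - 5)*(t + 2)*(t + 3)*(t + 4)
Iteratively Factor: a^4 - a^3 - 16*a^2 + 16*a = (a - 1)*(a^3 - 16*a) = a*(a - 1)*(a^2 - 16) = a*(a - 4)*(a - 1)*(a + 4)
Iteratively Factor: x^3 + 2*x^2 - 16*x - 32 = (x + 2)*(x^2 - 16) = (x - 4)*(x + 2)*(x + 4)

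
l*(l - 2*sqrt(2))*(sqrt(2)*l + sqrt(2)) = sqrt(2)*l^3 - 4*l^2 + sqrt(2)*l^2 - 4*l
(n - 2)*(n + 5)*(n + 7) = n^3 + 10*n^2 + 11*n - 70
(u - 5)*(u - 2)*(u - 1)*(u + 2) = u^4 - 6*u^3 + u^2 + 24*u - 20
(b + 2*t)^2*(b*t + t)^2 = b^4*t^2 + 4*b^3*t^3 + 2*b^3*t^2 + 4*b^2*t^4 + 8*b^2*t^3 + b^2*t^2 + 8*b*t^4 + 4*b*t^3 + 4*t^4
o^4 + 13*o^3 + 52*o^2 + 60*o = o*(o + 2)*(o + 5)*(o + 6)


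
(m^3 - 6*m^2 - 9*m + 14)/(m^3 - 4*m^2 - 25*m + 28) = (m + 2)/(m + 4)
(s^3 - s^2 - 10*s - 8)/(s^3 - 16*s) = (s^2 + 3*s + 2)/(s*(s + 4))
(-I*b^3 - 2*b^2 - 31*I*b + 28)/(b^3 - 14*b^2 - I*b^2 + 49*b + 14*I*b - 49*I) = (-I*b^3 - 2*b^2 - 31*I*b + 28)/(b^3 + b^2*(-14 - I) + b*(49 + 14*I) - 49*I)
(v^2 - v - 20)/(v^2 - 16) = (v - 5)/(v - 4)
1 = 1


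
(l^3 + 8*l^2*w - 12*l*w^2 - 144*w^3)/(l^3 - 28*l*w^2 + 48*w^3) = (-l - 6*w)/(-l + 2*w)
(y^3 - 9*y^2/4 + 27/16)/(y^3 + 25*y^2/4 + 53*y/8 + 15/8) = (4*y^2 - 12*y + 9)/(2*(2*y^2 + 11*y + 5))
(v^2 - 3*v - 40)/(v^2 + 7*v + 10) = (v - 8)/(v + 2)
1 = 1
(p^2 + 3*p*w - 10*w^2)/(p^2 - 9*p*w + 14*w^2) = (p + 5*w)/(p - 7*w)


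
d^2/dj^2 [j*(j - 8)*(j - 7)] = 6*j - 30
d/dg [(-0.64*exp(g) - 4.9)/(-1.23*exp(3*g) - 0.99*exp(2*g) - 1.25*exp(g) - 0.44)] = (-(0.64*exp(g) + 4.9)*(3.69*exp(2*g) + 1.98*exp(g) + 1.25) + 0.7872*exp(3*g) + 0.6336*exp(2*g) + 0.8*exp(g) + 0.2816)*exp(g)/(1.23*exp(3*g) + 0.99*exp(2*g) + 1.25*exp(g) + 0.44)^2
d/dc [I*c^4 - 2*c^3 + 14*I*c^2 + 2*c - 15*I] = 4*I*c^3 - 6*c^2 + 28*I*c + 2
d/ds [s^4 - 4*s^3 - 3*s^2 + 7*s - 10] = 4*s^3 - 12*s^2 - 6*s + 7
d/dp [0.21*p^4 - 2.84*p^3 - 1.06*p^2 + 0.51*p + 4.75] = 0.84*p^3 - 8.52*p^2 - 2.12*p + 0.51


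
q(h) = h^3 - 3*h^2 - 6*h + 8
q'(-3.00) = 39.00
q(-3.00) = -28.00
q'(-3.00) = 39.00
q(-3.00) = -28.00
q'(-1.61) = 11.44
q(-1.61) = 5.71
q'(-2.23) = 22.30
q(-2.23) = -4.63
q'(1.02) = -9.00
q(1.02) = -0.18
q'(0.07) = -6.41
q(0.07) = 7.57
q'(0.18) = -6.98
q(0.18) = 6.83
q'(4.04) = 18.72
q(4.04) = 0.73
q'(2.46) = -2.61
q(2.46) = -10.03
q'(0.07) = -6.41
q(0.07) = 7.57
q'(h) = 3*h^2 - 6*h - 6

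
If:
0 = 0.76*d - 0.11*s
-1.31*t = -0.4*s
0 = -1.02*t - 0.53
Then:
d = -0.25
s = -1.70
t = -0.52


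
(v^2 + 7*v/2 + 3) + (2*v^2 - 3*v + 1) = 3*v^2 + v/2 + 4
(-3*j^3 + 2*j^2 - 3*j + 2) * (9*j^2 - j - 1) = -27*j^5 + 21*j^4 - 26*j^3 + 19*j^2 + j - 2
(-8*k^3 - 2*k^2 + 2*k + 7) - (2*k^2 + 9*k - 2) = -8*k^3 - 4*k^2 - 7*k + 9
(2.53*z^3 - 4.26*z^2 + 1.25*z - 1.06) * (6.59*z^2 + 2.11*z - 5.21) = 16.6727*z^5 - 22.7351*z^4 - 13.9324*z^3 + 17.8467*z^2 - 8.7491*z + 5.5226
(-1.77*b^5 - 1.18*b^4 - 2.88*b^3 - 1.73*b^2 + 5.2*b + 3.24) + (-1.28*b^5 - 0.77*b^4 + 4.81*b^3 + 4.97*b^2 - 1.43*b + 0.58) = -3.05*b^5 - 1.95*b^4 + 1.93*b^3 + 3.24*b^2 + 3.77*b + 3.82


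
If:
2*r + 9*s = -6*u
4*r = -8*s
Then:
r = 12*u/5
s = -6*u/5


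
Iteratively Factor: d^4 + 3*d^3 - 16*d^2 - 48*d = (d - 4)*(d^3 + 7*d^2 + 12*d) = (d - 4)*(d + 4)*(d^2 + 3*d) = (d - 4)*(d + 3)*(d + 4)*(d)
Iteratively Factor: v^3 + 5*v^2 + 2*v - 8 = (v + 4)*(v^2 + v - 2) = (v - 1)*(v + 4)*(v + 2)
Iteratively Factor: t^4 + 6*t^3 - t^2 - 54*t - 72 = (t + 3)*(t^3 + 3*t^2 - 10*t - 24) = (t - 3)*(t + 3)*(t^2 + 6*t + 8) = (t - 3)*(t + 2)*(t + 3)*(t + 4)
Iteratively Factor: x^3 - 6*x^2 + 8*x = (x)*(x^2 - 6*x + 8) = x*(x - 2)*(x - 4)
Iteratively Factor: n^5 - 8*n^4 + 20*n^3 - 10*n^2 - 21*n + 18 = (n - 2)*(n^4 - 6*n^3 + 8*n^2 + 6*n - 9) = (n - 2)*(n - 1)*(n^3 - 5*n^2 + 3*n + 9) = (n - 3)*(n - 2)*(n - 1)*(n^2 - 2*n - 3) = (n - 3)*(n - 2)*(n - 1)*(n + 1)*(n - 3)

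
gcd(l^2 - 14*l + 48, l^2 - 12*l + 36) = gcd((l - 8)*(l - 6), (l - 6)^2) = l - 6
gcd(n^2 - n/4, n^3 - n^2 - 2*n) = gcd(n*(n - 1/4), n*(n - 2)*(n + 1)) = n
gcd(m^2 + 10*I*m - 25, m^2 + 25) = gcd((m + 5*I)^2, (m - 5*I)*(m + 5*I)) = m + 5*I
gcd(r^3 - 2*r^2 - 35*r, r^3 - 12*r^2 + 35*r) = r^2 - 7*r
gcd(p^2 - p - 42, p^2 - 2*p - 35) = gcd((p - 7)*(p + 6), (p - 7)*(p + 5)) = p - 7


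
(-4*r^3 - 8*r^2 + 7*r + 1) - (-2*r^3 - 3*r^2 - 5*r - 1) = -2*r^3 - 5*r^2 + 12*r + 2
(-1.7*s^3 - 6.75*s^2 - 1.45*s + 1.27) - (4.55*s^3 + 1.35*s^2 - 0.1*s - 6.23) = -6.25*s^3 - 8.1*s^2 - 1.35*s + 7.5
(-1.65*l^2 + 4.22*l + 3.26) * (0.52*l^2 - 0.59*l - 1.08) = -0.858*l^4 + 3.1679*l^3 + 0.9874*l^2 - 6.481*l - 3.5208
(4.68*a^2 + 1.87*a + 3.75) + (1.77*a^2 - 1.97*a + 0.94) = 6.45*a^2 - 0.0999999999999999*a + 4.69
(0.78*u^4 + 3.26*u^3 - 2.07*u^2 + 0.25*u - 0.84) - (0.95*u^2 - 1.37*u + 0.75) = 0.78*u^4 + 3.26*u^3 - 3.02*u^2 + 1.62*u - 1.59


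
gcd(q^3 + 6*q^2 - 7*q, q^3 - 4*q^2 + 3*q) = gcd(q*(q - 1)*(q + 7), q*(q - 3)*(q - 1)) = q^2 - q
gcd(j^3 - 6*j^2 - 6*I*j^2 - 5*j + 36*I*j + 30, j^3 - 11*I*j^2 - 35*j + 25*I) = j^2 - 6*I*j - 5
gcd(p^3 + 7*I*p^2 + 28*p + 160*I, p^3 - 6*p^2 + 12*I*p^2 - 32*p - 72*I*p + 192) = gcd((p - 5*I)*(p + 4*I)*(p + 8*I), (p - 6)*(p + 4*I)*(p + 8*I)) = p^2 + 12*I*p - 32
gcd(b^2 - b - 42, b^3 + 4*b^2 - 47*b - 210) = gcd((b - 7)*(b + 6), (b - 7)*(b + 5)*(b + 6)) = b^2 - b - 42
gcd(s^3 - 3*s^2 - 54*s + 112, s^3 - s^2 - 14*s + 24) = s - 2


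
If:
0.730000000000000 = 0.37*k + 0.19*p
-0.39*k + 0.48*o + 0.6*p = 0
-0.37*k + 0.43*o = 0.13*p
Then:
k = 2.00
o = 1.71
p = -0.06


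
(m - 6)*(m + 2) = m^2 - 4*m - 12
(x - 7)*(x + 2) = x^2 - 5*x - 14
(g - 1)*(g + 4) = g^2 + 3*g - 4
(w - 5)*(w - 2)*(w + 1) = w^3 - 6*w^2 + 3*w + 10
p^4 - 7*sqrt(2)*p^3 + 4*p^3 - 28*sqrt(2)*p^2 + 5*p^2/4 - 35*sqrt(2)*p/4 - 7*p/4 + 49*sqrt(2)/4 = (p - 1/2)*(p + 1)*(p + 7/2)*(p - 7*sqrt(2))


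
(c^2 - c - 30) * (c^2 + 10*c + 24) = c^4 + 9*c^3 - 16*c^2 - 324*c - 720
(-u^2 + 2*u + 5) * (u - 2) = -u^3 + 4*u^2 + u - 10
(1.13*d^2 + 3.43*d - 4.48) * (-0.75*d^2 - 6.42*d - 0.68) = -0.8475*d^4 - 9.8271*d^3 - 19.429*d^2 + 26.4292*d + 3.0464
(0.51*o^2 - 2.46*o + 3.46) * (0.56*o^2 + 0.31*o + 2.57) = 0.2856*o^4 - 1.2195*o^3 + 2.4857*o^2 - 5.2496*o + 8.8922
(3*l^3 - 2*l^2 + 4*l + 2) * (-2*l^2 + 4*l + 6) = -6*l^5 + 16*l^4 + 2*l^3 + 32*l + 12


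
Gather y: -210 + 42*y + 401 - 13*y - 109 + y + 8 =30*y + 90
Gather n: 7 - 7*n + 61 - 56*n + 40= 108 - 63*n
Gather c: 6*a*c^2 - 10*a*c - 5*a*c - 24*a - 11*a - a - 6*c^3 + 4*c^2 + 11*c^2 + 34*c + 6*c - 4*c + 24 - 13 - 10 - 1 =-36*a - 6*c^3 + c^2*(6*a + 15) + c*(36 - 15*a)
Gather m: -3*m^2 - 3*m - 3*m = -3*m^2 - 6*m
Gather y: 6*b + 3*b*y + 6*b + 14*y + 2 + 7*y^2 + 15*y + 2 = 12*b + 7*y^2 + y*(3*b + 29) + 4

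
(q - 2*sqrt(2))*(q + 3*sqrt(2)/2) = q^2 - sqrt(2)*q/2 - 6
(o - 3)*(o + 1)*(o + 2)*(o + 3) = o^4 + 3*o^3 - 7*o^2 - 27*o - 18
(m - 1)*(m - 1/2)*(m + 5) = m^3 + 7*m^2/2 - 7*m + 5/2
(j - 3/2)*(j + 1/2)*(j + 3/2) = j^3 + j^2/2 - 9*j/4 - 9/8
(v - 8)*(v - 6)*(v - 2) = v^3 - 16*v^2 + 76*v - 96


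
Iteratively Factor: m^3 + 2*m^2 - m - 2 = (m + 1)*(m^2 + m - 2) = (m - 1)*(m + 1)*(m + 2)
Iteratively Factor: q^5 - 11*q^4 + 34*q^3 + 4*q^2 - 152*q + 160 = (q - 4)*(q^4 - 7*q^3 + 6*q^2 + 28*q - 40) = (q - 4)*(q - 2)*(q^3 - 5*q^2 - 4*q + 20) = (q - 5)*(q - 4)*(q - 2)*(q^2 - 4) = (q - 5)*(q - 4)*(q - 2)*(q + 2)*(q - 2)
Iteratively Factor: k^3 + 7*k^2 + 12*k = (k + 4)*(k^2 + 3*k) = k*(k + 4)*(k + 3)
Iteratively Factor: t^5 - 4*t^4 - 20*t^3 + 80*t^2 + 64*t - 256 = (t - 4)*(t^4 - 20*t^2 + 64) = (t - 4)*(t + 2)*(t^3 - 2*t^2 - 16*t + 32) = (t - 4)*(t - 2)*(t + 2)*(t^2 - 16) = (t - 4)*(t - 2)*(t + 2)*(t + 4)*(t - 4)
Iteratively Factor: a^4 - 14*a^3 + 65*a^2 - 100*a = (a - 5)*(a^3 - 9*a^2 + 20*a) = a*(a - 5)*(a^2 - 9*a + 20) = a*(a - 5)*(a - 4)*(a - 5)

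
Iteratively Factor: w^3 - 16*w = (w + 4)*(w^2 - 4*w) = w*(w + 4)*(w - 4)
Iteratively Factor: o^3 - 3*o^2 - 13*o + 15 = (o - 1)*(o^2 - 2*o - 15) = (o - 5)*(o - 1)*(o + 3)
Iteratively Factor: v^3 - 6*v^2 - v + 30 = (v - 3)*(v^2 - 3*v - 10) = (v - 5)*(v - 3)*(v + 2)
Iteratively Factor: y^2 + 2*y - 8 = (y + 4)*(y - 2)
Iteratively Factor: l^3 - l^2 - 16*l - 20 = (l + 2)*(l^2 - 3*l - 10) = (l + 2)^2*(l - 5)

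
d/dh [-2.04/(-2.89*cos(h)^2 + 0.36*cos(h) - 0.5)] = (11.7912*cos(h) - 0.7344)*sin(h)/(2.89*cos(h)^2 - 0.36*cos(h) + 0.5)^2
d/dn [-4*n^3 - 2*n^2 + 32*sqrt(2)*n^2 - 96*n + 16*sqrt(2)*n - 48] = -12*n^2 - 4*n + 64*sqrt(2)*n - 96 + 16*sqrt(2)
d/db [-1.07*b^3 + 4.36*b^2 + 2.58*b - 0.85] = -3.21*b^2 + 8.72*b + 2.58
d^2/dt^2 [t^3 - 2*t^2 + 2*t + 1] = 6*t - 4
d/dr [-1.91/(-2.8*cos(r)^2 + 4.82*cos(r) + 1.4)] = (10.696*cos(r) - 9.2062)*sin(r)/(4.82*cos(r) - 1.4*cos(2*r))^2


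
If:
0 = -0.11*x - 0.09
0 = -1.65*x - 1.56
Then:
No Solution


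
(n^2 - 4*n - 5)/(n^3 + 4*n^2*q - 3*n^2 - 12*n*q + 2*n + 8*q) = (n^2 - 4*n - 5)/(n^3 + 4*n^2*q - 3*n^2 - 12*n*q + 2*n + 8*q)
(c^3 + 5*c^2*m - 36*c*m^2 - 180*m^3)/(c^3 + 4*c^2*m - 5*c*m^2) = (c^2 - 36*m^2)/(c*(c - m))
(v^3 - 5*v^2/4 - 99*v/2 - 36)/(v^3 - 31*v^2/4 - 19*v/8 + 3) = 2*(v + 6)/(2*v - 1)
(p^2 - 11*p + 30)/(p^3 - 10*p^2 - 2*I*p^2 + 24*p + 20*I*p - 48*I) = (p - 5)/(p^2 - 2*p*(2 + I) + 8*I)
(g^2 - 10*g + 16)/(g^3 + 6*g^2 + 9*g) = (g^2 - 10*g + 16)/(g*(g^2 + 6*g + 9))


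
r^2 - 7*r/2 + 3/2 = (r - 3)*(r - 1/2)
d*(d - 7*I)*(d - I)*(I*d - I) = I*d^4 + 8*d^3 - I*d^3 - 8*d^2 - 7*I*d^2 + 7*I*d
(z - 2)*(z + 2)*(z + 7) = z^3 + 7*z^2 - 4*z - 28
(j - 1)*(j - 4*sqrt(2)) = j^2 - 4*sqrt(2)*j - j + 4*sqrt(2)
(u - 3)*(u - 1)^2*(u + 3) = u^4 - 2*u^3 - 8*u^2 + 18*u - 9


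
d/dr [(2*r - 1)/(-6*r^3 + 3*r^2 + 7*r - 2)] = 3*(8*r^3 - 8*r^2 + 2*r + 1)/(36*r^6 - 36*r^5 - 75*r^4 + 66*r^3 + 37*r^2 - 28*r + 4)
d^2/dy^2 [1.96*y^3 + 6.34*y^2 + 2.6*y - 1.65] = 11.76*y + 12.68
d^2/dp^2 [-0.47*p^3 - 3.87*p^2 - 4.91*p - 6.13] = -2.82*p - 7.74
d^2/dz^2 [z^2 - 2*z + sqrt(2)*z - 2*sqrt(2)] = 2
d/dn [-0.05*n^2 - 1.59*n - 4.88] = -0.1*n - 1.59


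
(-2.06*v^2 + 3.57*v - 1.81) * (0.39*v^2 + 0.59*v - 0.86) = -0.8034*v^4 + 0.1769*v^3 + 3.172*v^2 - 4.1381*v + 1.5566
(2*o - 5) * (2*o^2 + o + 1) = 4*o^3 - 8*o^2 - 3*o - 5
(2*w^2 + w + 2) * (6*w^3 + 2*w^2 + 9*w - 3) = 12*w^5 + 10*w^4 + 32*w^3 + 7*w^2 + 15*w - 6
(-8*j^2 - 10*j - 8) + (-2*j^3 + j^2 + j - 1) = -2*j^3 - 7*j^2 - 9*j - 9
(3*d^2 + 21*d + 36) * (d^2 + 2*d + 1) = 3*d^4 + 27*d^3 + 81*d^2 + 93*d + 36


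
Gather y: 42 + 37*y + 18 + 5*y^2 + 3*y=5*y^2 + 40*y + 60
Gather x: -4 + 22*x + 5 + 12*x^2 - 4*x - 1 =12*x^2 + 18*x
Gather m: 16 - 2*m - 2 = 14 - 2*m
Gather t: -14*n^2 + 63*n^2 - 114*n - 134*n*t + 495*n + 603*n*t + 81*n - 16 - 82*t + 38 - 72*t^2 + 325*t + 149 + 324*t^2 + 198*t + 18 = 49*n^2 + 462*n + 252*t^2 + t*(469*n + 441) + 189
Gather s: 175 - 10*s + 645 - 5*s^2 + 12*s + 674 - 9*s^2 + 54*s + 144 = -14*s^2 + 56*s + 1638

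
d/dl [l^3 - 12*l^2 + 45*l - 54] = 3*l^2 - 24*l + 45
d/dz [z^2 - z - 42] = 2*z - 1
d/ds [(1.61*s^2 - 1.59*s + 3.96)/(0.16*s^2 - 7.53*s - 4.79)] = (-11.8689*s^2 - 16.691*s + 37.4349)/(0.0256*s^4 - 2.4096*s^3 + 55.1681*s^2 + 72.1374*s + 22.9441)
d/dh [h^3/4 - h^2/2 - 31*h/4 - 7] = 3*h^2/4 - h - 31/4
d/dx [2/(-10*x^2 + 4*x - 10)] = 2*(5*x - 1)/(5*x^2 - 2*x + 5)^2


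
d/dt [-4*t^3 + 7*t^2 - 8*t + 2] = -12*t^2 + 14*t - 8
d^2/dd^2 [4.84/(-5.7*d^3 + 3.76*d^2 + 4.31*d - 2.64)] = ((165.528*d - 36.3968)*(5.7*d^3 - 3.76*d^2 - 4.31*d + 2.64) - 4.84*(-34.2*d^2 + 15.04*d + 8.62)*(-17.1*d^2 + 7.52*d + 4.31))/(5.7*d^3 - 3.76*d^2 - 4.31*d + 2.64)^3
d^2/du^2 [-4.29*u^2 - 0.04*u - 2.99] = -8.58000000000000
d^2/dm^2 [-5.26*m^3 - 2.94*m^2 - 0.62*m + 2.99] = -31.56*m - 5.88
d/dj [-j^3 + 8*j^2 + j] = -3*j^2 + 16*j + 1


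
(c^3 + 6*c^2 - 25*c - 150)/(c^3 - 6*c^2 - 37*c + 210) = (c + 5)/(c - 7)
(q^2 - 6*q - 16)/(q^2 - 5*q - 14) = (q - 8)/(q - 7)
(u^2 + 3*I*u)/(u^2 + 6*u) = (u + 3*I)/(u + 6)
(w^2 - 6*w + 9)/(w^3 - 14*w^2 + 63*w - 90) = (w - 3)/(w^2 - 11*w + 30)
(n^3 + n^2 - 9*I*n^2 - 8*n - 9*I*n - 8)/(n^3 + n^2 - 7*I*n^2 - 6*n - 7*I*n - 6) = (n - 8*I)/(n - 6*I)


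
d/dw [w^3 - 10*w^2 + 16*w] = 3*w^2 - 20*w + 16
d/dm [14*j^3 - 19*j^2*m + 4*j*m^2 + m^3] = -19*j^2 + 8*j*m + 3*m^2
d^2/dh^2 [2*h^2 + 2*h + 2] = 4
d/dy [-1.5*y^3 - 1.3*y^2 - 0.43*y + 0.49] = -4.5*y^2 - 2.6*y - 0.43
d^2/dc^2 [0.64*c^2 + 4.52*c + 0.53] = 1.28000000000000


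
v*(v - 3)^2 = v^3 - 6*v^2 + 9*v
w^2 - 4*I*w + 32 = (w - 8*I)*(w + 4*I)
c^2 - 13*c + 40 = (c - 8)*(c - 5)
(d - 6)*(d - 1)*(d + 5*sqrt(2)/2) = d^3 - 7*d^2 + 5*sqrt(2)*d^2/2 - 35*sqrt(2)*d/2 + 6*d + 15*sqrt(2)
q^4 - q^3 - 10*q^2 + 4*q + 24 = (q - 3)*(q - 2)*(q + 2)^2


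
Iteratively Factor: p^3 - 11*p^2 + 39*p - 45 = (p - 3)*(p^2 - 8*p + 15) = (p - 3)^2*(p - 5)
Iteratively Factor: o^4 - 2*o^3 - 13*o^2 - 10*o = (o + 2)*(o^3 - 4*o^2 - 5*o) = (o + 1)*(o + 2)*(o^2 - 5*o) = o*(o + 1)*(o + 2)*(o - 5)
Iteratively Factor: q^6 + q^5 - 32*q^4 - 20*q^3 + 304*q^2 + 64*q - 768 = (q - 3)*(q^5 + 4*q^4 - 20*q^3 - 80*q^2 + 64*q + 256) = (q - 3)*(q + 4)*(q^4 - 20*q^2 + 64) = (q - 3)*(q + 4)^2*(q^3 - 4*q^2 - 4*q + 16) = (q - 3)*(q - 2)*(q + 4)^2*(q^2 - 2*q - 8) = (q - 4)*(q - 3)*(q - 2)*(q + 4)^2*(q + 2)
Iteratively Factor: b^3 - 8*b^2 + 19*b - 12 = (b - 3)*(b^2 - 5*b + 4) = (b - 3)*(b - 1)*(b - 4)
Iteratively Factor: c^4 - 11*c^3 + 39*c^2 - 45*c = (c - 3)*(c^3 - 8*c^2 + 15*c) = (c - 5)*(c - 3)*(c^2 - 3*c) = (c - 5)*(c - 3)^2*(c)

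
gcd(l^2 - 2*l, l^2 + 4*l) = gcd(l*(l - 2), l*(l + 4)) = l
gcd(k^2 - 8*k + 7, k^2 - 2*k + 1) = k - 1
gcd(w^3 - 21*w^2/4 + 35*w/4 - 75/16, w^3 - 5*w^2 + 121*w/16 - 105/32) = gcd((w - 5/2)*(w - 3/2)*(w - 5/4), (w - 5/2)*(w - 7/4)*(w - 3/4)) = w - 5/2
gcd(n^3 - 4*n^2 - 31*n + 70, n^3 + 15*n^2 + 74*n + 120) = n + 5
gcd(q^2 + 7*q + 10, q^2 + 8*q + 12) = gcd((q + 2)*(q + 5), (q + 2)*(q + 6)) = q + 2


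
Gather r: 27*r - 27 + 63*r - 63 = 90*r - 90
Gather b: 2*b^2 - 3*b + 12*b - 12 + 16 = 2*b^2 + 9*b + 4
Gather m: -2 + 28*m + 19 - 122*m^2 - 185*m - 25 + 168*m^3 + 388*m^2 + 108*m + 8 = 168*m^3 + 266*m^2 - 49*m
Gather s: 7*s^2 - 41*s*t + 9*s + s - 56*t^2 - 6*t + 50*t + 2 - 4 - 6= 7*s^2 + s*(10 - 41*t) - 56*t^2 + 44*t - 8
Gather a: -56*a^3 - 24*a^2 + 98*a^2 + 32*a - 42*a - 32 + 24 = -56*a^3 + 74*a^2 - 10*a - 8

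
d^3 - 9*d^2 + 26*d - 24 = (d - 4)*(d - 3)*(d - 2)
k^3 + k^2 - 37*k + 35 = (k - 5)*(k - 1)*(k + 7)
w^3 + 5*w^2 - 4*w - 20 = (w - 2)*(w + 2)*(w + 5)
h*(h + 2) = h^2 + 2*h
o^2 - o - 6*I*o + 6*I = (o - 1)*(o - 6*I)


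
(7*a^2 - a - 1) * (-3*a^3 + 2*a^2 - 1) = -21*a^5 + 17*a^4 + a^3 - 9*a^2 + a + 1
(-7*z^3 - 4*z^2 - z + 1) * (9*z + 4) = -63*z^4 - 64*z^3 - 25*z^2 + 5*z + 4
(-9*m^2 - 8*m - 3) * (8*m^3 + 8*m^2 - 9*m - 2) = -72*m^5 - 136*m^4 - 7*m^3 + 66*m^2 + 43*m + 6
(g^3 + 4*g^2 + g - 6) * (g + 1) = g^4 + 5*g^3 + 5*g^2 - 5*g - 6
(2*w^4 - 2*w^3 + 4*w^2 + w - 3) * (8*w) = 16*w^5 - 16*w^4 + 32*w^3 + 8*w^2 - 24*w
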